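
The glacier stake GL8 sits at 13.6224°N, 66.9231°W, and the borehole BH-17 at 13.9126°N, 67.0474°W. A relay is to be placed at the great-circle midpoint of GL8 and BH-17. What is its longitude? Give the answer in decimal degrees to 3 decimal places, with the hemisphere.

66.985°W

Bx = cos φ₂ cos Δλ = 0.970661,  By = cos φ₂ sin Δλ = -0.002106
φₘ = atan2(sin φ₁ + sin φ₂, √((cos φ₁ + Bx)² + By²)) = 13.76751°
λₘ = λ₁ + atan2(By, cos φ₁ + Bx) = -66.98521°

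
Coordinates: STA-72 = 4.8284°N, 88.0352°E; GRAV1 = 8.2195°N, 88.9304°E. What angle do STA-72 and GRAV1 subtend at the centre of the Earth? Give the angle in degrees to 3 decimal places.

3.506°

Δφ = 3.3911°,  Δλ = 0.8952°
a = sin²(Δφ/2) + cos φ₁ cos φ₂ sin²(Δλ/2) = 0.000936
c = 2·arcsin(√a) = 0.061187 rad = 3.5058°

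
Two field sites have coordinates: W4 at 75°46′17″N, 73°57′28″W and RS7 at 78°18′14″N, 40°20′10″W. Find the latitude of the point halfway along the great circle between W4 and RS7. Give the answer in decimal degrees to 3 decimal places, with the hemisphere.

W4: φ = +75.77139°, λ = -73.95778°
RS7: φ = +78.30389°, λ = -40.33611°
Bx = cos φ₂ cos Δλ = 0.168808,  By = cos φ₂ sin Δλ = 0.112248
φₘ = atan2(sin φ₁ + sin φ₂, √((cos φ₁ + Bx)² + By²)) = 77.56895°
λₘ = λ₁ + atan2(By, cos φ₁ + Bx) = -58.80880°

77.569°N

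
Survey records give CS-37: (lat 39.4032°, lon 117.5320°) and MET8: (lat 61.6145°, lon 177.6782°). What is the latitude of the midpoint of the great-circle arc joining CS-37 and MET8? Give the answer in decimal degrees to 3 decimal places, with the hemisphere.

Bx = cos φ₂ cos Δλ = 0.236649,  By = cos φ₂ sin Δλ = 0.412315
φₘ = atan2(sin φ₁ + sin φ₂, √((cos φ₁ + Bx)² + By²)) = 54.25000°
λₘ = λ₁ + atan2(By, cos φ₁ + Bx) = 139.75185°

54.250°N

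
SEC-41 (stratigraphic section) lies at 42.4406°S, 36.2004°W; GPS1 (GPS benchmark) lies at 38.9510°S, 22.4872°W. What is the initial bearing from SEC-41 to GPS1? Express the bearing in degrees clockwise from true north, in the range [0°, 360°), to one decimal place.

76.0°

Δλ = 13.7132°
y = sin Δλ · cos φ₂ = 0.184359
x = cos φ₁ sin φ₂ − sin φ₁ cos φ₂ cos Δλ = 0.045908
θ = atan2(y, x) = 76.0170° → 76.0170° (mod 360°)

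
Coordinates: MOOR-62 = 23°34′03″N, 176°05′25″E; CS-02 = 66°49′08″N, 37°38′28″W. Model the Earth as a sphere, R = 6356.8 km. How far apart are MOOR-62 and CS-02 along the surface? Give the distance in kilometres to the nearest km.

MOOR-62: φ = +23.56750°, λ = +176.09028°
CS-02: φ = +66.81889°, λ = -37.64111°
Δφ = 43.2514°,  Δλ = 146.2686°
a = sin²(Δφ/2) + cos φ₁ cos φ₂ sin²(Δλ/2) = 0.466257
c = 2·arcsin(√a) = 1.503260 rad = 86.1304°
d = R·c = 6356.8 × 1.503260 = 9555.9 km

9556 km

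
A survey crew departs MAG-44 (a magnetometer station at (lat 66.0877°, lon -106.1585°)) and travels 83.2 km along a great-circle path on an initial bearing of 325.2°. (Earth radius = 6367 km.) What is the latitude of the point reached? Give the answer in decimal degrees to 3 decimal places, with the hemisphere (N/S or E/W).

δ = d/R = 83.2/6367 = 0.013067 rad
φ₂ = arcsin(sin φ₁ cos δ + cos φ₁ sin δ cos θ)
   = arcsin(0.91417·0.99991 + 0.40534·0.01307·0.82115) = 66.69881°
λ₂ = λ₁ + atan2(sin θ sin δ cos φ₁, cos δ − sin φ₁ sin φ₂) = -107.23875°

66.699°N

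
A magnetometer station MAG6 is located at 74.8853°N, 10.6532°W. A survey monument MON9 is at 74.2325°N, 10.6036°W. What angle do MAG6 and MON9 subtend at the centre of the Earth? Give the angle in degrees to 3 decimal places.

Δφ = -0.6528°,  Δλ = 0.0496°
a = sin²(Δφ/2) + cos φ₁ cos φ₂ sin²(Δλ/2) = 0.000032
c = 2·arcsin(√a) = 0.011396 rad = 0.6529°

0.653°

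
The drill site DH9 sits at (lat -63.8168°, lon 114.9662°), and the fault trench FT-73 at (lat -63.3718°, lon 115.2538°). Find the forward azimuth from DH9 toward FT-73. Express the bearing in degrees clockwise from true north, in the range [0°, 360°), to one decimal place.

Δλ = 0.2876°
y = sin Δλ · cos φ₂ = 0.002250
x = cos φ₁ sin φ₂ − sin φ₁ cos φ₂ cos Δλ = 0.007762
θ = atan2(y, x) = 16.1647° → 16.1647° (mod 360°)

16.2°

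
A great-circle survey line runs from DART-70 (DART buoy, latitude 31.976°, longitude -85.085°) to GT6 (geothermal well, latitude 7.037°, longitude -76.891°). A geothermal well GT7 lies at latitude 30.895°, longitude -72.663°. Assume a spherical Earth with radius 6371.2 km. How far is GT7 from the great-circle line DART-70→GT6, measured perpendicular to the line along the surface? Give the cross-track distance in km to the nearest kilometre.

1102 km

δ₁₃ = central angle DART-70→GT7 = 0.185839 rad  (haversine)
θ₁₃ = bearing DART-70→GT7 = 92.552°,  θ₁₂ = bearing DART-70→GT6 = 161.233°
dₓₜ = R·arcsin(sin δ₁₃ · sin(θ₁₃ − θ₁₂)) = 6371.2·arcsin(0.18477·sin(-68.680°)) = -1102.145 km
|dₓₜ| = 1102.145 km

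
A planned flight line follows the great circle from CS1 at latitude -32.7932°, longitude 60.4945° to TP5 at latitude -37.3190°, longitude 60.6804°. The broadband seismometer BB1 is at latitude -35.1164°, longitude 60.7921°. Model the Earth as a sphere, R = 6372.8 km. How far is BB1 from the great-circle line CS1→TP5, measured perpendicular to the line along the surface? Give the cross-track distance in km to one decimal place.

δ₁₃ = central angle CS1→BB1 = 0.040776 rad  (haversine)
θ₁₃ = bearing CS1→BB1 = 174.017°,  θ₁₂ = bearing CS1→TP5 = 178.127°
dₓₜ = R·arcsin(sin δ₁₃ · sin(θ₁₃ − θ₁₂)) = 6372.8·arcsin(0.04076·sin(-4.110°)) = -18.618 km
|dₓₜ| = 18.618 km

18.6 km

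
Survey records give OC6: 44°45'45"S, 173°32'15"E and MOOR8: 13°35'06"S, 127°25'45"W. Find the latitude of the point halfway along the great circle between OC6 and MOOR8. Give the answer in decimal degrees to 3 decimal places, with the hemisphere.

OC6: φ = -44.76250°, λ = +173.53750°
MOOR8: φ = -13.58500°, λ = -127.42917°
Bx = cos φ₂ cos Δλ = 0.500144,  By = cos φ₂ sin Δλ = 0.833477
φₘ = atan2(sin φ₁ + sin φ₂, √((cos φ₁ + Bx)² + By²)) = -32.58121°
λₘ = λ₁ + atan2(By, cos φ₁ + Bx) = -151.90638°

32.581°S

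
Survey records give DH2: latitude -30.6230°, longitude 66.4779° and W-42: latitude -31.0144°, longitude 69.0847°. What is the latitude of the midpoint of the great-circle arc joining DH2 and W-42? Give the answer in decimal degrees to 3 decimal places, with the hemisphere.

Bx = cos φ₂ cos Δλ = 0.856151,  By = cos φ₂ sin Δλ = 0.038979
φₘ = atan2(sin φ₁ + sin φ₂, √((cos φ₁ + Bx)² + By²)) = -30.82522°
λₘ = λ₁ + atan2(By, cos φ₁ + Bx) = 67.77864°

30.825°S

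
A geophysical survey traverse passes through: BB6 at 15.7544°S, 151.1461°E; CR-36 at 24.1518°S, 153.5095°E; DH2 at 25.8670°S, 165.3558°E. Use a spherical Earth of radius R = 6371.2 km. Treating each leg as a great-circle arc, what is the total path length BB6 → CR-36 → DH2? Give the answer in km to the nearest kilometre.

2174 km

BB6→CR-36: c = 0.151592 rad, d = 965.82 km
CR-36→DH2: c = 0.189677 rad, d = 1208.47 km
Total = 965.82 + 1208.47 = 2174.29 km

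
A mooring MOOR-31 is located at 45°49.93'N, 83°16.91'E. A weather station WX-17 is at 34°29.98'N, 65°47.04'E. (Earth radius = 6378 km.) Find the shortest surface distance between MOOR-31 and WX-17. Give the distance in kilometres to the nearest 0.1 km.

1943.5 km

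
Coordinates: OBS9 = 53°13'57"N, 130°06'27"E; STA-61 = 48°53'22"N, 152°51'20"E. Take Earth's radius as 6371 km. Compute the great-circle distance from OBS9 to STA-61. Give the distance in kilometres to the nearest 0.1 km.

1653.4 km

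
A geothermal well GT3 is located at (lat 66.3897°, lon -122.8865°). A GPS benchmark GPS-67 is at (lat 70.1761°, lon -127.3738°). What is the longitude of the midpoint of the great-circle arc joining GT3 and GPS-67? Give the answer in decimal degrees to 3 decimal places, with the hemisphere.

124.944°W

Bx = cos φ₂ cos Δλ = 0.338091,  By = cos φ₂ sin Δλ = -0.026533
φₘ = atan2(sin φ₁ + sin φ₂, √((cos φ₁ + Bx)² + By²)) = 68.29790°
λₘ = λ₁ + atan2(By, cos φ₁ + Bx) = -124.94385°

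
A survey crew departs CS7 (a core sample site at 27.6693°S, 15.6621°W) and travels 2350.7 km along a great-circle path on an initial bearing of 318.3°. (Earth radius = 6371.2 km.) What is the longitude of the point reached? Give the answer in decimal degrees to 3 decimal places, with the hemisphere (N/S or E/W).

δ = d/R = 2350.7/6371.2 = 0.368957 rad
φ₂ = arcsin(sin φ₁ cos δ + cos φ₁ sin δ cos θ)
   = arcsin(-0.46437·0.93270 + 0.88564·0.36064·0.74664) = -11.22373°
λ₂ = λ₁ + atan2(sin θ sin δ cos φ₁, cos δ − sin φ₁ sin φ₂) = -29.81962°

29.820°W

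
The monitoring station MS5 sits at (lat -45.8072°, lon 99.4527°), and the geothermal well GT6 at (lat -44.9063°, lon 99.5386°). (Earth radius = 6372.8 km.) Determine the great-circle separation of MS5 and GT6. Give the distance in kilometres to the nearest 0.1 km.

100.4 km

Δφ = 0.9009°,  Δλ = 0.0859°
a = sin²(Δφ/2) + cos φ₁ cos φ₂ sin²(Δλ/2) = 0.000062
c = 2·arcsin(√a) = 0.015759 rad = 0.9029°
d = R·c = 6372.8 × 0.015759 = 100.4 km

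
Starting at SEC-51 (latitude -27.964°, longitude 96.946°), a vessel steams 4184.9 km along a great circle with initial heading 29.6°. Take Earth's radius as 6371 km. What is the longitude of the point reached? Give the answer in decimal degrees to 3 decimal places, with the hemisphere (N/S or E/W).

δ = d/R = 4184.9/6371 = 0.656867 rad
φ₂ = arcsin(sin φ₁ cos δ + cos φ₁ sin δ cos θ)
   = arcsin(-0.46892·0.79191 + 0.88324·0.61064·0.86949) = 5.60189°
λ₂ = λ₁ + atan2(sin θ sin δ cos φ₁, cos δ − sin φ₁ sin φ₂) = 114.58794°

114.588°E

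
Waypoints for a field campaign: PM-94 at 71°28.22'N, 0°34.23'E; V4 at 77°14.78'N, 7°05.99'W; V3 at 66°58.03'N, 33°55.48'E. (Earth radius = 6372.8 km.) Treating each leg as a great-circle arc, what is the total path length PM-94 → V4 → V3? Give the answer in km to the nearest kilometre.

2426 km

PM-94: φ = +71.47033°, λ = +0.57050°
V4: φ = +77.24633°, λ = -7.09983°
V3: φ = +66.96717°, λ = +33.92467°
PM-94→V4: c = 0.106866 rad, d = 681.04 km
V4→V3: c = 0.273842 rad, d = 1745.14 km
Total = 681.04 + 1745.14 = 2426.18 km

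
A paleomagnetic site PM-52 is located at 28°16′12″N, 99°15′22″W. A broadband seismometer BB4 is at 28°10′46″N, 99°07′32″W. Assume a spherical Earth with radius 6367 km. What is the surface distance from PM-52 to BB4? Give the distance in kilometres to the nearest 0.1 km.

16.3 km

PM-52: φ = +28.27000°, λ = -99.25611°
BB4: φ = +28.17944°, λ = -99.12556°
Δφ = -0.0906°,  Δλ = 0.1306°
a = sin²(Δφ/2) + cos φ₁ cos φ₂ sin²(Δλ/2) = 0.000002
c = 2·arcsin(√a) = 0.002555 rad = 0.1464°
d = R·c = 6367 × 0.002555 = 16.3 km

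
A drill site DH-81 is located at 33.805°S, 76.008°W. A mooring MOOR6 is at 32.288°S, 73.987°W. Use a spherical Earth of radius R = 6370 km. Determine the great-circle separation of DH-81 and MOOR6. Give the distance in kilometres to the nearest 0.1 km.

252.8 km

Δφ = 1.5170°,  Δλ = 2.0210°
a = sin²(Δφ/2) + cos φ₁ cos φ₂ sin²(Δλ/2) = 0.000394
c = 2·arcsin(√a) = 0.039687 rad = 2.2739°
d = R·c = 6370 × 0.039687 = 252.8 km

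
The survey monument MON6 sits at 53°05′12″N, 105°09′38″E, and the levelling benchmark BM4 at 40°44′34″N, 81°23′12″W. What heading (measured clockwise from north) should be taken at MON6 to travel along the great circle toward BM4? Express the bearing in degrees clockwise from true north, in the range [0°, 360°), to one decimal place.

MON6: φ = +53.08667°, λ = +105.16056°
BM4: φ = +40.74278°, λ = -81.38667°
Δλ = 173.4528°
y = sin Δλ · cos φ₂ = 0.086389
x = cos φ₁ sin φ₂ − sin φ₁ cos φ₂ cos Δλ = 0.993817
θ = atan2(y, x) = 4.9680° → 4.9680° (mod 360°)

5.0°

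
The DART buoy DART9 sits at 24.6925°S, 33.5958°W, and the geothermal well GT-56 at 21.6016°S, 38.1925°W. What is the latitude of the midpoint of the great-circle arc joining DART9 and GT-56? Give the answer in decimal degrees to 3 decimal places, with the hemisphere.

Bx = cos φ₂ cos Δλ = 0.926776,  By = cos φ₂ sin Δλ = -0.074513
φₘ = atan2(sin φ₁ + sin φ₂, √((cos φ₁ + Bx)² + By²)) = -23.16372°
λₘ = λ₁ + atan2(By, cos φ₁ + Bx) = -35.92067°

23.164°S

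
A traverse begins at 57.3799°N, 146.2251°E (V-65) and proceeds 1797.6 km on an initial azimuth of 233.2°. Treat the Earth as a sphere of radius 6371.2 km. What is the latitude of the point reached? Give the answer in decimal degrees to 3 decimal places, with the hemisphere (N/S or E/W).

δ = d/R = 1797.6/6371.2 = 0.282145 rad
φ₂ = arcsin(sin φ₁ cos δ + cos φ₁ sin δ cos θ)
   = arcsin(0.84226·0.96046 + 0.53907·0.27842·-0.59902) = 45.97663°
λ₂ = λ₁ + atan2(sin θ sin δ cos φ₁, cos δ − sin φ₁ sin φ₂) = 127.51413°

45.977°N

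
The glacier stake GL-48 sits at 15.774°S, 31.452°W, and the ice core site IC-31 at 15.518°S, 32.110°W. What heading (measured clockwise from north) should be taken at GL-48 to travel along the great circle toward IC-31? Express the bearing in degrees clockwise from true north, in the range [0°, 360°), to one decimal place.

291.9°

Δλ = -0.6580°
y = sin Δλ · cos φ₂ = -0.011065
x = cos φ₁ sin φ₂ − sin φ₁ cos φ₂ cos Δλ = 0.004451
θ = atan2(y, x) = -68.0889° → 291.9111° (mod 360°)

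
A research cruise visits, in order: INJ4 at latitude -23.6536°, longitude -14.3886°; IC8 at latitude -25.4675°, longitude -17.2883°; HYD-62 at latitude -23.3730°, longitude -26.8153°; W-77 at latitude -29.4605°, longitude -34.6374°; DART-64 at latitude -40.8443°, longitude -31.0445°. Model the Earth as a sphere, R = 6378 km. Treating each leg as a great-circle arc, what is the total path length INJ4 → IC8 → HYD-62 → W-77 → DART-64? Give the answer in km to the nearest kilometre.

3690 km

INJ4→IC8: c = 0.055863 rad, d = 356.29 km
IC8→HYD-62: c = 0.155710 rad, d = 993.12 km
HYD-62→W-77: c = 0.161890 rad, d = 1032.53 km
W-77→DART-64: c = 0.205140 rad, d = 1308.39 km
Total = 356.29 + 993.12 + 1032.53 + 1308.39 = 3690.33 km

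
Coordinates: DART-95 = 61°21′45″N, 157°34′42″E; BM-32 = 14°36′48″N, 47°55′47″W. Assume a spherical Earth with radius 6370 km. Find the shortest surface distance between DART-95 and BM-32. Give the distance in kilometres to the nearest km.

DART-95: φ = +61.36250°, λ = +157.57833°
BM-32: φ = +14.61333°, λ = -47.92972°
Δφ = -46.7492°,  Δλ = 154.4919°
a = sin²(Δφ/2) + cos φ₁ cos φ₂ sin²(Δλ/2) = 0.598563
c = 2·arcsin(√a) = 1.769222 rad = 101.3689°
d = R·c = 6370 × 1.769222 = 11269.9 km

11270 km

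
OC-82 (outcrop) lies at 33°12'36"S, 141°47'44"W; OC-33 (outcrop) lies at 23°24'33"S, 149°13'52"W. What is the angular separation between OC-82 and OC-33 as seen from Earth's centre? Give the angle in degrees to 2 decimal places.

OC-82: φ = -33.21000°, λ = -141.79556°
OC-33: φ = -23.40917°, λ = -149.23111°
Δφ = 9.8008°,  Δλ = -7.4356°
a = sin²(Δφ/2) + cos φ₁ cos φ₂ sin²(Δλ/2) = 0.010526
c = 2·arcsin(√a) = 0.205549 rad = 11.7771°

11.78°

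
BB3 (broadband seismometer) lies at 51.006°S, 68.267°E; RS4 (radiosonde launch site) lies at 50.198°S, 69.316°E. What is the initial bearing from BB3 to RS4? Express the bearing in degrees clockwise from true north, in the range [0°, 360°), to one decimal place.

39.9°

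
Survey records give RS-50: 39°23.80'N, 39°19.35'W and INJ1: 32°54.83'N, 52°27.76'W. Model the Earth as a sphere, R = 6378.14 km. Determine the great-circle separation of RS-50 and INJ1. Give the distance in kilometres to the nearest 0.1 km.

RS-50: φ = +39.39667°, λ = -39.32250°
INJ1: φ = +32.91383°, λ = -52.46267°
Δφ = -6.4828°,  Δλ = -13.1402°
a = sin²(Δφ/2) + cos φ₁ cos φ₂ sin²(Δλ/2) = 0.011690
c = 2·arcsin(√a) = 0.216665 rad = 12.4140°
d = R·c = 6378.14 × 0.216665 = 1381.9 km

1381.9 km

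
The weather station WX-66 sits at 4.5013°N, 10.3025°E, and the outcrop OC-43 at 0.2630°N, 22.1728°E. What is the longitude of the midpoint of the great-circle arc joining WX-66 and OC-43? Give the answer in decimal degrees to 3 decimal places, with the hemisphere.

16.247°E

Bx = cos φ₂ cos Δλ = 0.978605,  By = cos φ₂ sin Δλ = 0.205695
φₘ = atan2(sin φ₁ + sin φ₂, √((cos φ₁ + Bx)² + By²)) = 2.39497°
λₘ = λ₁ + atan2(By, cos φ₁ + Bx) = 16.24682°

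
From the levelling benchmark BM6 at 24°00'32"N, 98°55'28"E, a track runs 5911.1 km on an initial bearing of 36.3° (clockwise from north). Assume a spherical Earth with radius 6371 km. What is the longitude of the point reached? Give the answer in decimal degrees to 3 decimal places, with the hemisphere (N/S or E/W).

BM6: φ = +24.00889°, λ = +98.92444°
δ = d/R = 5911.1/6371 = 0.927814 rad
φ₂ = arcsin(sin φ₁ cos δ + cos φ₁ sin δ cos θ)
   = arcsin(0.40688·0.59959 + 0.91348·0.80031·0.80593) = 56.42350°
λ₂ = λ₁ + atan2(sin θ sin δ cos φ₁, cos δ − sin φ₁ sin φ₂) = 157.87185°

157.872°E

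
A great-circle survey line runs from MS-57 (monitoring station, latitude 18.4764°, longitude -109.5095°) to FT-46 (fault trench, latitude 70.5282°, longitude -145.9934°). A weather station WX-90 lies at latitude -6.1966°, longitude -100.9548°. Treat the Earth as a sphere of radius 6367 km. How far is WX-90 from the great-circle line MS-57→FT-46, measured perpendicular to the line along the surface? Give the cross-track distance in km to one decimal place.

287.7 km

δ₁₃ = central angle MS-57→WX-90 = 0.455106 rad  (haversine)
θ₁₃ = bearing MS-57→WX-90 = 160.340°,  θ₁₂ = bearing MS-57→FT-46 = 346.238°
dₓₜ = R·arcsin(sin δ₁₃ · sin(θ₁₃ − θ₁₂)) = 6367·arcsin(0.43956·sin(-185.898°)) = 287.694 km
|dₓₜ| = 287.694 km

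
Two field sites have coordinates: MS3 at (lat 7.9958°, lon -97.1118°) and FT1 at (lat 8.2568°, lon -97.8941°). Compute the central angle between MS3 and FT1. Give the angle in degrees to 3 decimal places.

0.817°

Δφ = 0.2610°,  Δλ = -0.7823°
a = sin²(Δφ/2) + cos φ₁ cos φ₂ sin²(Δλ/2) = 0.000051
c = 2·arcsin(√a) = 0.014264 rad = 0.8172°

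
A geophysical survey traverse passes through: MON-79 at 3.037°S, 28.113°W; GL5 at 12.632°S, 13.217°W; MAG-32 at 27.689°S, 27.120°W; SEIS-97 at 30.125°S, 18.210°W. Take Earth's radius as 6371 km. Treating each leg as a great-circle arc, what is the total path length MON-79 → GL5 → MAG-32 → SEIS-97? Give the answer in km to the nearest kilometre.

5075 km

MON-79→GL5: c = 0.306935 rad, d = 1955.48 km
GL5→MAG-32: c = 0.347125 rad, d = 2211.53 km
MAG-32→SEIS-97: c = 0.142569 rad, d = 908.30 km
Total = 1955.48 + 2211.53 + 908.30 = 5075.32 km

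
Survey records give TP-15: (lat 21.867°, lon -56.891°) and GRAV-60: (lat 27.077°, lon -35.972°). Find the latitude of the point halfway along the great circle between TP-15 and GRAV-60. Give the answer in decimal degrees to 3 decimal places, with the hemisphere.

Bx = cos φ₂ cos Δλ = 0.831706,  By = cos φ₂ sin Δλ = 0.317914
φₘ = atan2(sin φ₁ + sin φ₂, √((cos φ₁ + Bx)² + By²)) = 24.83580°
λₘ = λ₁ + atan2(By, cos φ₁ + Bx) = -46.65053°

24.836°N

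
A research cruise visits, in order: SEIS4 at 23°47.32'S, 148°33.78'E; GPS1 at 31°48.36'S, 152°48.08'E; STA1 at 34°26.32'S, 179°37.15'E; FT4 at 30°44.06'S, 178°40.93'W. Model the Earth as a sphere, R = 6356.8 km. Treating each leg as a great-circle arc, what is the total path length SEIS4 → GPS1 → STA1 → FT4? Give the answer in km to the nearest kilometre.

3924 km

SEIS4: φ = -23.78867°, λ = +148.56300°
GPS1: φ = -31.80600°, λ = +152.80133°
STA1: φ = -34.43867°, λ = +179.61917°
FT4: φ = -30.73433°, λ = -178.68217°
SEIS4→GPS1: c = 0.154431 rad, d = 981.68 km
GPS1→STA1: c = 0.393531 rad, d = 2501.60 km
STA1→FT4: c = 0.069307 rad, d = 440.57 km
Total = 981.68 + 2501.60 + 440.57 = 3923.85 km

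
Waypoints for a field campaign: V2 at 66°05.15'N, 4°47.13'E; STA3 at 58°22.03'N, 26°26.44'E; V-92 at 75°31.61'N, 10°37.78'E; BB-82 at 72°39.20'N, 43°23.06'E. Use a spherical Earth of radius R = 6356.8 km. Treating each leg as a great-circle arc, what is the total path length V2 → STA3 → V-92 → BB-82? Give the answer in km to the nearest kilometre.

V2: φ = +66.08583°, λ = +4.78550°
STA3: φ = +58.36717°, λ = +26.44067°
V-92: φ = +75.52683°, λ = +10.62967°
BB-82: φ = +72.65333°, λ = +43.38433°
V2→STA3: c = 0.219832 rad, d = 1397.43 km
STA3→V-92: c = 0.315868 rad, d = 2007.91 km
V-92→BB-82: c = 0.162077 rad, d = 1030.29 km
Total = 1397.43 + 2007.91 + 1030.29 = 4435.63 km

4436 km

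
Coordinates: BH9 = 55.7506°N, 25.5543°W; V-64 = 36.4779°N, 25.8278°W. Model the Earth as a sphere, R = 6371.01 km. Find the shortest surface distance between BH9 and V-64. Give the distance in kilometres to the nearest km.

Δφ = -19.2727°,  Δλ = -0.2735°
a = sin²(Δφ/2) + cos φ₁ cos φ₂ sin²(Δλ/2) = 0.028023
c = 2·arcsin(√a) = 0.336388 rad = 19.2736°
d = R·c = 6371.01 × 0.336388 = 2143.1 km

2143 km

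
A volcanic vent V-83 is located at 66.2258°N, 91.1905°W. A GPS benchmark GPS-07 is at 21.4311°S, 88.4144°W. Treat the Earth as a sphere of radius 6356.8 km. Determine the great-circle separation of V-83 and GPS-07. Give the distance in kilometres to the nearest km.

9728 km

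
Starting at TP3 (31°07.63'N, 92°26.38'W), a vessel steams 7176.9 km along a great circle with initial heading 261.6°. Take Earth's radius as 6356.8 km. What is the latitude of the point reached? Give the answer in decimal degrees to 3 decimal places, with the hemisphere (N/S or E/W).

6.199°N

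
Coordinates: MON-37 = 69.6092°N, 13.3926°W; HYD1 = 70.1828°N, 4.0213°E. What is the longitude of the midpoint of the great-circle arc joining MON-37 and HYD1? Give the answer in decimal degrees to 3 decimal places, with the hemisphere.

4.806°W

Bx = cos φ₂ cos Δλ = 0.323482,  By = cos φ₂ sin Δλ = 0.101459
φₘ = atan2(sin φ₁ + sin φ₂, √((cos φ₁ + Bx)² + By²)) = 70.10938°
λₘ = λ₁ + atan2(By, cos φ₁ + Bx) = -4.80565°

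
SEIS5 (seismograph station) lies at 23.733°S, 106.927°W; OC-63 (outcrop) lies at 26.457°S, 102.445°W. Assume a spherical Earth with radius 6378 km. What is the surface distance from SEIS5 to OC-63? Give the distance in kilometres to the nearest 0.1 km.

544.1 km

Δφ = -2.7240°,  Δλ = 4.4820°
a = sin²(Δφ/2) + cos φ₁ cos φ₂ sin²(Δλ/2) = 0.001818
c = 2·arcsin(√a) = 0.085304 rad = 4.8876°
d = R·c = 6378 × 0.085304 = 544.1 km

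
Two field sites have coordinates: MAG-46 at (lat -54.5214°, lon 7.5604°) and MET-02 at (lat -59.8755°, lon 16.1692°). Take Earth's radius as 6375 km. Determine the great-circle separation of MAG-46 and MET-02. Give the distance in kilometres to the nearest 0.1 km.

Δφ = -5.3541°,  Δλ = 8.6088°
a = sin²(Δφ/2) + cos φ₁ cos φ₂ sin²(Δλ/2) = 0.003822
c = 2·arcsin(√a) = 0.123730 rad = 7.0892°
d = R·c = 6375 × 0.123730 = 788.8 km

788.8 km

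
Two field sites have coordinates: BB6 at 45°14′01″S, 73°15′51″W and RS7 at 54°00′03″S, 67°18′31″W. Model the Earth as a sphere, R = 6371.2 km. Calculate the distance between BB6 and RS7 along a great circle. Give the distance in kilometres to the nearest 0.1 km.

1064.2 km

BB6: φ = -45.23361°, λ = -73.26417°
RS7: φ = -54.00083°, λ = -67.30861°
Δφ = -8.7672°,  Δλ = 5.9556°
a = sin²(Δφ/2) + cos φ₁ cos φ₂ sin²(Δλ/2) = 0.006959
c = 2·arcsin(√a) = 0.167037 rad = 9.5705°
d = R·c = 6371.2 × 0.167037 = 1064.2 km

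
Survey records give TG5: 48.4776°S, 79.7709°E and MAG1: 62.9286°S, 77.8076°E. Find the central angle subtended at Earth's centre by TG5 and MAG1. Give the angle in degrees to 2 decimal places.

14.49°

Δφ = -14.4510°,  Δλ = -1.9633°
a = sin²(Δφ/2) + cos φ₁ cos φ₂ sin²(Δλ/2) = 0.015908
c = 2·arcsin(√a) = 0.252926 rad = 14.4916°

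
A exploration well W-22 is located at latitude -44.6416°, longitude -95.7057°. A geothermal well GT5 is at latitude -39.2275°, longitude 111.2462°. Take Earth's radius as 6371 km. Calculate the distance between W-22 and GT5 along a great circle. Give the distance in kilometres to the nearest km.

10307 km

Δφ = 5.4141°,  Δλ = -153.0481°
a = sin²(Δφ/2) + cos φ₁ cos φ₂ sin²(Δλ/2) = 0.523468
c = 2·arcsin(√a) = 1.617750 rad = 92.6902°
d = R·c = 6371 × 1.617750 = 10306.7 km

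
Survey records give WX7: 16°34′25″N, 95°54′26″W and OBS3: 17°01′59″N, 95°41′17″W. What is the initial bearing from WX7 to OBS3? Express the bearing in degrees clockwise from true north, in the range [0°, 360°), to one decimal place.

24.5°

WX7: φ = +16.57361°, λ = -95.90722°
OBS3: φ = +17.03306°, λ = -95.68806°
Δλ = 0.2192°
y = sin Δλ · cos φ₂ = 0.003657
x = cos φ₁ sin φ₂ − sin φ₁ cos φ₂ cos Δλ = 0.008021
θ = atan2(y, x) = 24.5126° → 24.5126° (mod 360°)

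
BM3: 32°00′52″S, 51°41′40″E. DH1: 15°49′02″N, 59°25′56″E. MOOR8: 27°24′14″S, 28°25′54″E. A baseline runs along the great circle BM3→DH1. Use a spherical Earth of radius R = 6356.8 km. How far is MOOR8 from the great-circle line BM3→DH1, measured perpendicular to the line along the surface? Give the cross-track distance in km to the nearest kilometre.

2291 km

BM3: φ = -32.01444°, λ = +51.69444°
DH1: φ = +15.81722°, λ = +59.43222°
MOOR8: φ = -27.40389°, λ = +28.43167°
δ₁₃ = central angle BM3→MOOR8 = 0.360936 rad  (haversine)
θ₁₃ = bearing BM3→MOOR8 = 276.850°,  θ₁₂ = bearing BM3→DH1 = 9.975°
dₓₜ = R·arcsin(sin δ₁₃ · sin(θ₁₃ − θ₁₂)) = 6356.8·arcsin(0.35315·sin(266.875°)) = -2290.830 km
|dₓₜ| = 2290.830 km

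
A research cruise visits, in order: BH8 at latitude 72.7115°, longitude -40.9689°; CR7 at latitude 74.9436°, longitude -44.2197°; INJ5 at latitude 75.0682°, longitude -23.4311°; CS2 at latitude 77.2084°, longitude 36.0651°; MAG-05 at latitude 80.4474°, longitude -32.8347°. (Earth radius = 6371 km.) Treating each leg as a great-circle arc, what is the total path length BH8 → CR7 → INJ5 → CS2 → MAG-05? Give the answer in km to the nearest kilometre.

BH8→CR7: c = 0.042026 rad, d = 267.75 km
CR7→INJ5: c = 0.093416 rad, d = 595.15 km
INJ5→CS2: c = 0.240533 rad, d = 1532.44 km
CS2→MAG-05: c = 0.224583 rad, d = 1430.82 km
Total = 267.75 + 595.15 + 1532.44 + 1430.82 = 3826.15 km

3826 km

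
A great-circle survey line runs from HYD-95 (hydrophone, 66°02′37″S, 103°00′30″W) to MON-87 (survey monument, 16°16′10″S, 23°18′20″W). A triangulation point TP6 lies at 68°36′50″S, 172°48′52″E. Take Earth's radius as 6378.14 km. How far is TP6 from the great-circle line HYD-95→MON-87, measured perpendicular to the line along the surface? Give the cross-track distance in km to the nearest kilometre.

2127 km

HYD-95: φ = -66.04361°, λ = -103.00833°
MON-87: φ = -16.26944°, λ = -23.30556°
TP6: φ = -68.61389°, λ = +172.81444°
δ₁₃ = central angle HYD-95→TP6 = 0.523746 rad  (haversine)
θ₁₃ = bearing HYD-95→TP6 = 226.498°,  θ₁₂ = bearing HYD-95→MON-87 = 87.390°
dₓₜ = R·arcsin(sin δ₁₃ · sin(θ₁₃ − θ₁₂)) = 6378.14·arcsin(0.50013·sin(139.109°)) = 2127.409 km
|dₓₜ| = 2127.409 km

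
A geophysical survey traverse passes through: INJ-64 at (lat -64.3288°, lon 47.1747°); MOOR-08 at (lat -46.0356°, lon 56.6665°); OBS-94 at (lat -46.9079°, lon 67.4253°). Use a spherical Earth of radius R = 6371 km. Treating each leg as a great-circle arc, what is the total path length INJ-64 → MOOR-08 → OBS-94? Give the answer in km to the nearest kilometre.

INJ-64→MOOR-08: c = 0.332144 rad, d = 2116.09 km
MOOR-08→OBS-94: c = 0.130112 rad, d = 828.95 km
Total = 2116.09 + 828.95 = 2945.04 km

2945 km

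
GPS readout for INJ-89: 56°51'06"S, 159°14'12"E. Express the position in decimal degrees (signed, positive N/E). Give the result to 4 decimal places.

-56.8517°, +159.2367°

lat: 56.8517° S → -56.8517°
lon: 159.2367° E → +159.2367°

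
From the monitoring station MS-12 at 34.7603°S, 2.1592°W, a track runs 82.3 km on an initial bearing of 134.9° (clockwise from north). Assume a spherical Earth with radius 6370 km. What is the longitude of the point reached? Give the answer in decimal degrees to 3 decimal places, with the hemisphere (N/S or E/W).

1.517°W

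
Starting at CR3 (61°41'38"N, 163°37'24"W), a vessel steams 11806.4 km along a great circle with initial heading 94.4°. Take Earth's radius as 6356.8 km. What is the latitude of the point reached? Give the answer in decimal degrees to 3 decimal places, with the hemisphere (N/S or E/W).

CR3: φ = +61.69389°, λ = -163.62333°
δ = d/R = 11806.4/6356.8 = 1.857287 rad
φ₂ = arcsin(sin φ₁ cos δ + cos φ₁ sin δ cos θ)
   = arcsin(0.88043·-0.28259 + 0.47418·0.95924·-0.07672) = -16.48077°
λ₂ = λ₁ + atan2(sin θ sin δ cos φ₁, cos δ − sin φ₁ sin φ₂) = -69.48467°

16.481°S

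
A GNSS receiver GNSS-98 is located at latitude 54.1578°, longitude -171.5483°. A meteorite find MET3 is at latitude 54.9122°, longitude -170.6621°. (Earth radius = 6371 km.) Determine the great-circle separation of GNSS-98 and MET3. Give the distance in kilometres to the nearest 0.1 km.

101.5 km

Δφ = 0.7544°,  Δλ = 0.8862°
a = sin²(Δφ/2) + cos φ₁ cos φ₂ sin²(Δλ/2) = 0.000063
c = 2·arcsin(√a) = 0.015934 rad = 0.9129°
d = R·c = 6371 × 0.015934 = 101.5 km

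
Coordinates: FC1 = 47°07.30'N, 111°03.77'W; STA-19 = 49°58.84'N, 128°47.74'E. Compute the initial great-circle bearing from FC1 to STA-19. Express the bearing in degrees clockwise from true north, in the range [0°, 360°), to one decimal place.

FC1: φ = +47.12167°, λ = -111.06283°
STA-19: φ = +49.98067°, λ = +128.79567°
Δλ = -120.1415°
y = sin Δλ · cos φ₂ = -0.556098
x = cos φ₁ sin φ₂ − sin φ₁ cos φ₂ cos Δλ = 0.757722
θ = atan2(y, x) = -36.2753° → 323.7247° (mod 360°)

323.7°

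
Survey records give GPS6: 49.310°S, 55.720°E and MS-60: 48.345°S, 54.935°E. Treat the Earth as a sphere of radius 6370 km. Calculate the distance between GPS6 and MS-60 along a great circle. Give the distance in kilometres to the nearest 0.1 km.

121.7 km

Δφ = 0.9650°,  Δλ = -0.7850°
a = sin²(Δφ/2) + cos φ₁ cos φ₂ sin²(Δλ/2) = 0.000091
c = 2·arcsin(√a) = 0.019105 rad = 1.0947°
d = R·c = 6370 × 0.019105 = 121.7 km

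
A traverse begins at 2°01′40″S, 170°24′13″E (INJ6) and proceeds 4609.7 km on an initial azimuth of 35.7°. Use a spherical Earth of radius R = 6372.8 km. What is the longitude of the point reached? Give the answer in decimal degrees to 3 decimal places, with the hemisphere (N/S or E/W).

162.902°W

INJ6: φ = -2.02778°, λ = +170.40361°
δ = d/R = 4609.7/6372.8 = 0.723340 rad
φ₂ = arcsin(sin φ₁ cos δ + cos φ₁ sin δ cos θ)
   = arcsin(-0.03538·0.74960 + 0.99937·0.66189·0.81208) = 30.70721°
λ₂ = λ₁ + atan2(sin θ sin δ cos φ₁, cos δ − sin φ₁ sin φ₂) = -162.90220°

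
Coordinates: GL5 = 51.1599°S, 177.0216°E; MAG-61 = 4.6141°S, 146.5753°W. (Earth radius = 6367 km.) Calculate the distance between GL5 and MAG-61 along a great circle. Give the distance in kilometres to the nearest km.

Δφ = 46.5458°,  Δλ = 36.4031°
a = sin²(Δφ/2) + cos φ₁ cos φ₂ sin²(Δλ/2) = 0.217105
c = 2·arcsin(√a) = 0.969405 rad = 55.5428°
d = R·c = 6367 × 0.969405 = 6172.2 km

6172 km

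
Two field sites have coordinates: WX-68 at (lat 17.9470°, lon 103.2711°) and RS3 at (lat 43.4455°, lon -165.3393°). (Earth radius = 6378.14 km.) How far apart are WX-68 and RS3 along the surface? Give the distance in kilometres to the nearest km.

Δφ = 25.4985°,  Δλ = 91.3896°
a = sin²(Δφ/2) + cos φ₁ cos φ₂ sin²(Δλ/2) = 0.402428
c = 2·arcsin(√a) = 1.374391 rad = 78.7468°
d = R·c = 6378.14 × 1.374391 = 8766.1 km

8766 km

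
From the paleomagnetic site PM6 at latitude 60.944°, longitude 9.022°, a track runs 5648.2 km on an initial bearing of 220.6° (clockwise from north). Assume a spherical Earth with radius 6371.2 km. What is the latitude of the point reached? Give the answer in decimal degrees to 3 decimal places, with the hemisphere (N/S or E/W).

15.475°N

δ = d/R = 5648.2/6371.2 = 0.886521 rad
φ₂ = arcsin(sin φ₁ cos δ + cos φ₁ sin δ cos θ)
   = arcsin(0.87415·0.63211 + 0.48566·0.77488·-0.75927) = 15.47519°
λ₂ = λ₁ + atan2(sin θ sin δ cos φ₁, cos δ − sin φ₁ sin φ₂) = -22.52780°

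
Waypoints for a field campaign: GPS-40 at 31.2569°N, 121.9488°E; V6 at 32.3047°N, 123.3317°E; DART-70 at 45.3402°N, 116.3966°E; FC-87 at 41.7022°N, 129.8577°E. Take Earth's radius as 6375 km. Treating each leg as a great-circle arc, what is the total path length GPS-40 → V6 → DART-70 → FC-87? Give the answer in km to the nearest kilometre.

GPS-40→V6: c = 0.027484 rad, d = 175.21 km
V6→DART-70: c = 0.246043 rad, d = 1568.52 km
DART-70→FC-87: c = 0.181534 rad, d = 1157.28 km
Total = 175.21 + 1568.52 + 1157.28 = 2901.01 km

2901 km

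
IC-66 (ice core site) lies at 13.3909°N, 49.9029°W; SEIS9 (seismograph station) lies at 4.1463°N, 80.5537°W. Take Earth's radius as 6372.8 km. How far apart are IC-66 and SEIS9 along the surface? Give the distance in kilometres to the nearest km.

Δφ = -9.2446°,  Δλ = -30.6508°
a = sin²(Δφ/2) + cos φ₁ cos φ₂ sin²(Δλ/2) = 0.074272
c = 2·arcsin(√a) = 0.552041 rad = 31.6296°
d = R·c = 6372.8 × 0.552041 = 3518.0 km

3518 km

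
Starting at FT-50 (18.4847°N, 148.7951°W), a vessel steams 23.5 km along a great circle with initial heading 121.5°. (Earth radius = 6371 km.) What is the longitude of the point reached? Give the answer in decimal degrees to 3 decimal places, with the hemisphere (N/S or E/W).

δ = d/R = 23.5/6371 = 0.003689 rad
φ₂ = arcsin(sin φ₁ cos δ + cos φ₁ sin δ cos θ)
   = arcsin(0.31705·0.99999 + 0.94841·0.00369·-0.52250) = 18.37418°
λ₂ = λ₁ + atan2(sin θ sin δ cos φ₁, cos δ − sin φ₁ sin φ₂) = -148.60522°

148.605°W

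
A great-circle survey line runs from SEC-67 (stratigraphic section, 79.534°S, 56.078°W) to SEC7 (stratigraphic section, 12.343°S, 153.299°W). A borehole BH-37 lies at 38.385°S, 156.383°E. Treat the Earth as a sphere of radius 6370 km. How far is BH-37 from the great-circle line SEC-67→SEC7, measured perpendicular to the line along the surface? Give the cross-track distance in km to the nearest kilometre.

δ₁₃ = central angle SEC-67→BH-37 = 1.058167 rad  (haversine)
θ₁₃ = bearing SEC-67→BH-37 = 208.867°,  θ₁₂ = bearing SEC-67→SEC7 = 260.650°
dₓₜ = R·arcsin(sin δ₁₃ · sin(θ₁₃ − θ₁₂)) = 6370·arcsin(0.87146·sin(-51.783°)) = -4804.034 km
|dₓₜ| = 4804.034 km

4804 km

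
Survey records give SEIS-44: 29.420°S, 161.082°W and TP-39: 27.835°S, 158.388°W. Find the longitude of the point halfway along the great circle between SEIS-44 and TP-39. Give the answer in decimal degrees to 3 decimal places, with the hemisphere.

Bx = cos φ₂ cos Δλ = 0.883319,  By = cos φ₂ sin Δλ = 0.041564
φₘ = atan2(sin φ₁ + sin φ₂, √((cos φ₁ + Bx)² + By²)) = -28.63416°
λₘ = λ₁ + atan2(By, cos φ₁ + Bx) = -159.72483°

159.725°W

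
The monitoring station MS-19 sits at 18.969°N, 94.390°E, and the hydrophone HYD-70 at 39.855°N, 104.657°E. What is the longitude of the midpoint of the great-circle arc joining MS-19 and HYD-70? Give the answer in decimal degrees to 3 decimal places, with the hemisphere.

Bx = cos φ₂ cos Δλ = 0.755377,  By = cos φ₂ sin Δλ = 0.136826
φₘ = atan2(sin φ₁ + sin φ₂, √((cos φ₁ + Bx)² + By²)) = 29.50954°
λₘ = λ₁ + atan2(By, cos φ₁ + Bx) = 98.98869°

98.989°E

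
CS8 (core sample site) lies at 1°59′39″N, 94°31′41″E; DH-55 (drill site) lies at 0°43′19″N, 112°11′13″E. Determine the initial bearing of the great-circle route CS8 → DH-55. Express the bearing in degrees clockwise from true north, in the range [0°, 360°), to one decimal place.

93.9°

CS8: φ = +1.99417°, λ = +94.52806°
DH-55: φ = +0.72194°, λ = +112.18694°
Δλ = 17.6589°
y = sin Δλ · cos φ₂ = 0.303325
x = cos φ₁ sin φ₂ − sin φ₁ cos φ₂ cos Δλ = -0.020563
θ = atan2(y, x) = 93.8783° → 93.8783° (mod 360°)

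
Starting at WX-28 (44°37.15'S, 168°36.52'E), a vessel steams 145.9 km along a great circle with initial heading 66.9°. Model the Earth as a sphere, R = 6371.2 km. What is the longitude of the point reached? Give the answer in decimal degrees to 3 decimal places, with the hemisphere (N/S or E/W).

WX-28: φ = -44.61917°, λ = +168.60867°
δ = d/R = 145.9/6371.2 = 0.022900 rad
φ₂ = arcsin(sin φ₁ cos δ + cos φ₁ sin δ cos θ)
   = arcsin(-0.70239·0.99974 + 0.71179·0.02290·0.39234) = -44.09200°
λ₂ = λ₁ + atan2(sin θ sin δ cos φ₁, cos δ − sin φ₁ sin φ₂) = 170.28911°

170.289°E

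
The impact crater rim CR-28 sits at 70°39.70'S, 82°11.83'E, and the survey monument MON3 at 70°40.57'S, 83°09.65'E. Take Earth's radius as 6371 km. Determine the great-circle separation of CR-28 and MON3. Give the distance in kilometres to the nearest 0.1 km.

35.5 km

CR-28: φ = -70.66167°, λ = +82.19717°
MON3: φ = -70.67617°, λ = +83.16083°
Δφ = -0.0145°,  Δλ = 0.9637°
a = sin²(Δφ/2) + cos φ₁ cos φ₂ sin²(Δλ/2) = 0.000008
c = 2·arcsin(√a) = 0.005573 rad = 0.3193°
d = R·c = 6371 × 0.005573 = 35.5 km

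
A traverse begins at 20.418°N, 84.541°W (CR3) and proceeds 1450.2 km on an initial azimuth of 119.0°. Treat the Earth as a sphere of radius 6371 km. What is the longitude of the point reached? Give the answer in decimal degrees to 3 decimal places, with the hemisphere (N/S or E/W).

72.818°W

δ = d/R = 1450.2/6371 = 0.227625 rad
φ₂ = arcsin(sin φ₁ cos δ + cos φ₁ sin δ cos θ)
   = arcsin(0.34887·0.97421 + 0.93717·0.22566·-0.48481) = 13.72941°
λ₂ = λ₁ + atan2(sin θ sin δ cos φ₁, cos δ − sin φ₁ sin φ₂) = -72.81826°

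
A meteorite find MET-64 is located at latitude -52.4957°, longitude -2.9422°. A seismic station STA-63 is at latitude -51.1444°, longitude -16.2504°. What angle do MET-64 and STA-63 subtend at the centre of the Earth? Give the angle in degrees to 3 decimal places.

Δφ = 1.3513°,  Δλ = -13.3082°
a = sin²(Δφ/2) + cos φ₁ cos φ₂ sin²(Δλ/2) = 0.005268
c = 2·arcsin(√a) = 0.145283 rad = 8.3241°

8.324°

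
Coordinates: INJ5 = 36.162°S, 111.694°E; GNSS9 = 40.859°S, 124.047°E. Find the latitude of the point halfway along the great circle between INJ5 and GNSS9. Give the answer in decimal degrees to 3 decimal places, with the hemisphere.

Bx = cos φ₂ cos Δλ = 0.738812,  By = cos φ₂ sin Δλ = 0.161803
φₘ = atan2(sin φ₁ + sin φ₂, √((cos φ₁ + Bx)² + By²)) = -38.67295°
λₘ = λ₁ + atan2(By, cos φ₁ + Bx) = 117.66815°

38.673°S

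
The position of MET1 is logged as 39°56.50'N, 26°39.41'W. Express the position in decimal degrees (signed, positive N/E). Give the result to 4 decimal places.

lat: 39.9417° N → +39.9417°
lon: 26.6568° W → -26.6568°

+39.9417°, -26.6568°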